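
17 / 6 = 2.83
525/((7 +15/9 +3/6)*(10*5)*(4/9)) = 567/220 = 2.58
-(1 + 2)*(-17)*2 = 102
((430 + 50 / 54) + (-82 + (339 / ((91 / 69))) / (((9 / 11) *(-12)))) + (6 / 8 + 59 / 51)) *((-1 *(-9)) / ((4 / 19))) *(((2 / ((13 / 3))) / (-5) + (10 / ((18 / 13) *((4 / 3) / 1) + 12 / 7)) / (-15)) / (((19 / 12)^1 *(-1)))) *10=239503881941 / 9773946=24504.32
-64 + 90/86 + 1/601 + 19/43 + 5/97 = -156568950/2506771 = -62.46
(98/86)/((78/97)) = 4753/3354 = 1.42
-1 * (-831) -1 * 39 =792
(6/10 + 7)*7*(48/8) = 1596/5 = 319.20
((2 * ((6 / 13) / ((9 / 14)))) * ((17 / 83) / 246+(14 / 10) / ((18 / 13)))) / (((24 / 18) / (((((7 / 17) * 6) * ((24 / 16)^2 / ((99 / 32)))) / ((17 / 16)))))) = 3887736832 / 2109536715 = 1.84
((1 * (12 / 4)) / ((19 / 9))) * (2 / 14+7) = 1350 / 133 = 10.15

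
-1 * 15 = -15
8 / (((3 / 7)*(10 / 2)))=56 / 15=3.73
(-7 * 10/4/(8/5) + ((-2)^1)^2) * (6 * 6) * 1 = -999/4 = -249.75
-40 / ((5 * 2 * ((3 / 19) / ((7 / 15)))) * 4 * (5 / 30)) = -266 / 15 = -17.73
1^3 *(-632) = -632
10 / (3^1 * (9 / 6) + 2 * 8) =20 / 41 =0.49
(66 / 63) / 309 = 22 / 6489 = 0.00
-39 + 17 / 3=-33.33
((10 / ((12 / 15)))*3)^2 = 5625 / 4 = 1406.25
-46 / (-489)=46 / 489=0.09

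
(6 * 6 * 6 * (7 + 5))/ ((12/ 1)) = 216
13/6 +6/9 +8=65/6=10.83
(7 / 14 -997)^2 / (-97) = -3972049 / 388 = -10237.24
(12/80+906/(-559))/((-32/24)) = 49329/44720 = 1.10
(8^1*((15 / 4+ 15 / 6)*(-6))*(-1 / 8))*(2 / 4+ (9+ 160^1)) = 25425 / 4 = 6356.25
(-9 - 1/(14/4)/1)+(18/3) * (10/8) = -25/14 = -1.79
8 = 8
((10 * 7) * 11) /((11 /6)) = 420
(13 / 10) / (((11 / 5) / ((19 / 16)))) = 247 / 352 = 0.70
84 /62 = 42 /31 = 1.35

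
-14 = -14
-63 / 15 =-21 / 5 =-4.20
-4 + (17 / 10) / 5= -183 / 50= -3.66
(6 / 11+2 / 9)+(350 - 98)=25024 / 99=252.77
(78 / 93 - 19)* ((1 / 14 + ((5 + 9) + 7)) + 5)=-205495 / 434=-473.49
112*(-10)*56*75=-4704000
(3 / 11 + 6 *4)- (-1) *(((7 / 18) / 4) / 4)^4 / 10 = 24.27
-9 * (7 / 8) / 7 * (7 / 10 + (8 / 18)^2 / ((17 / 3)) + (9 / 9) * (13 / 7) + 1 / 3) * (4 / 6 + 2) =-93991 / 10710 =-8.78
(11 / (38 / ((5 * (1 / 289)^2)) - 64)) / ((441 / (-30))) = -0.00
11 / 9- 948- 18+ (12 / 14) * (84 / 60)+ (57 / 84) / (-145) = -963.58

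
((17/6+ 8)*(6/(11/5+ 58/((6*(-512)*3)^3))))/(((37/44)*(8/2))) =1399179549081600/159291210197771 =8.78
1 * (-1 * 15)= -15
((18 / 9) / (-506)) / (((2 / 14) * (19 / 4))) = -28 / 4807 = -0.01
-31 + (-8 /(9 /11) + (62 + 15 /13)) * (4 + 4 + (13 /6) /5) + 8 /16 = 147293 /351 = 419.64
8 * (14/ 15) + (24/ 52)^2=7.68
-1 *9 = -9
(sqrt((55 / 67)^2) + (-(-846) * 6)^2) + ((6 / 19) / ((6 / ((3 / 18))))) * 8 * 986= 98399765927 / 3819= 25765846.01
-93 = -93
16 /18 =8 /9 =0.89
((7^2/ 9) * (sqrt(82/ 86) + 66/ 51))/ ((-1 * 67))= -1078/ 10251 - 49 * sqrt(1763)/ 25929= -0.18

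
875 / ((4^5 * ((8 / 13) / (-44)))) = -125125 / 2048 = -61.10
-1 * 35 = -35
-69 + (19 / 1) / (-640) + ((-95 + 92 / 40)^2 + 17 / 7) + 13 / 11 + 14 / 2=2102992141 / 246400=8534.87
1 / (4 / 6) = 3 / 2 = 1.50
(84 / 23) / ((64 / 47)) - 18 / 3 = -1221 / 368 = -3.32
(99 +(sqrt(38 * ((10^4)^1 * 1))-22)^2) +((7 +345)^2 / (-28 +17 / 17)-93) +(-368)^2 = 13805774 / 27-4400 * sqrt(38) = 484201.54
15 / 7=2.14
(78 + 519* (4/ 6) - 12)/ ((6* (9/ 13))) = 2678/ 27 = 99.19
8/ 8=1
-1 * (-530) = 530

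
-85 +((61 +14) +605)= 595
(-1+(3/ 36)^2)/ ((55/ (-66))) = 143/ 120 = 1.19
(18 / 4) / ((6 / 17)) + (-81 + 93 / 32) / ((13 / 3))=-2193 / 416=-5.27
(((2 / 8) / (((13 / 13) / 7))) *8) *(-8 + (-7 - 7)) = -308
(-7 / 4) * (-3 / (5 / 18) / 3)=63 / 10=6.30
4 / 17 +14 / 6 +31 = 1712 / 51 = 33.57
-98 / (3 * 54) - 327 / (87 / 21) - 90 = -169.54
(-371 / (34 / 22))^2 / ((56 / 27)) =64239021 / 2312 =27785.04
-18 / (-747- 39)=3 / 131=0.02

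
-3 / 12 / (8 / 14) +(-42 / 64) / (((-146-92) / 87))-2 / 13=-4971 / 14144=-0.35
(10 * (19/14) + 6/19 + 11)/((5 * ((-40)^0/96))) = 63552/133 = 477.83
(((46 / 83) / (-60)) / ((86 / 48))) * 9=-828 / 17845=-0.05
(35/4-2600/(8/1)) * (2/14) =-45.18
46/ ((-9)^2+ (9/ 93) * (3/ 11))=7843/ 13815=0.57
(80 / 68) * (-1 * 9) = -180 / 17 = -10.59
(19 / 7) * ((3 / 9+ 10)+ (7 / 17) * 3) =11210 / 357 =31.40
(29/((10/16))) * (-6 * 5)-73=-1465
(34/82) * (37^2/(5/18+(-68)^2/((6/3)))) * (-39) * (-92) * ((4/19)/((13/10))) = 4624810560/32422759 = 142.64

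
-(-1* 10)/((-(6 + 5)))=-10/11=-0.91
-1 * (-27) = 27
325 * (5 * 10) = 16250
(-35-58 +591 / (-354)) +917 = 97035 / 118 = 822.33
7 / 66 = 0.11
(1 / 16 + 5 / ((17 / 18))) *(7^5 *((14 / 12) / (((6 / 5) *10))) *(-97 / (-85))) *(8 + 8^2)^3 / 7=769602546972 / 1445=532596918.32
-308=-308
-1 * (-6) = 6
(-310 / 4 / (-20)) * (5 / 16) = 155 / 128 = 1.21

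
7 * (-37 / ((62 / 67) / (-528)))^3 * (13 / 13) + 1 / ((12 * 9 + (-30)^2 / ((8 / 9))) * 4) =8794502022695691130975 / 133523262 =65864942864380.37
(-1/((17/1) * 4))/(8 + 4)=-0.00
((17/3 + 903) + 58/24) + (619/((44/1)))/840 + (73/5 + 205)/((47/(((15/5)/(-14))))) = 526983647/579040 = 910.10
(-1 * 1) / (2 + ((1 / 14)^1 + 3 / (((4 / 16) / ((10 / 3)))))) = -14 / 589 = -0.02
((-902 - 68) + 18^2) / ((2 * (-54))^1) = 323 / 54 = 5.98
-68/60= -17/15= -1.13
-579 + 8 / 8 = -578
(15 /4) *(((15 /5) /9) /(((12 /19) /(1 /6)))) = 95 /288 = 0.33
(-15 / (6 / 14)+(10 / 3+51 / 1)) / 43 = 58 / 129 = 0.45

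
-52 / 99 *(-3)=52 / 33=1.58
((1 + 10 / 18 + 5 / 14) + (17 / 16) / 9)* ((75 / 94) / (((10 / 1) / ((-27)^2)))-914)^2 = 52992417914623 / 35626752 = 1487433.32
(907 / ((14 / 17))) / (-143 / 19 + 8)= 292961 / 126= 2325.09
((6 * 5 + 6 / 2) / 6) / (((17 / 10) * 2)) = 55 / 34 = 1.62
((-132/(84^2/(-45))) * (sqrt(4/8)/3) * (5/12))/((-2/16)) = -0.66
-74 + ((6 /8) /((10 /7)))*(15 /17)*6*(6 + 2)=-880 /17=-51.76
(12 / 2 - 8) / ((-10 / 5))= 1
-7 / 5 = -1.40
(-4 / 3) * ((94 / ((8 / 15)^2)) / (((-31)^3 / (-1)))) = -3525 / 238328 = -0.01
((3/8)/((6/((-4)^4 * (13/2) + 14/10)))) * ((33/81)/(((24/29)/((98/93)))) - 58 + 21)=-9153479731/2410560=-3797.24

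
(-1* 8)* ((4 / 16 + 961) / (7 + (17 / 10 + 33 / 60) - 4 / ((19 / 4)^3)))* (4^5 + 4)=-216890359520 / 252759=-858091.54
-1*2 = -2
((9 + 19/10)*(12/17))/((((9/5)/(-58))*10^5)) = -3161/1275000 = -0.00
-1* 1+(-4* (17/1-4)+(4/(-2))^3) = -61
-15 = -15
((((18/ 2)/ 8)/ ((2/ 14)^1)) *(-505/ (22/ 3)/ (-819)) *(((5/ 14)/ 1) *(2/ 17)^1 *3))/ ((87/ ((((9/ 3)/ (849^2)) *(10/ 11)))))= 0.00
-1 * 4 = -4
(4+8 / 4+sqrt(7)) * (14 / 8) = 7 * sqrt(7) / 4+21 / 2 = 15.13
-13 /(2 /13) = -169 /2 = -84.50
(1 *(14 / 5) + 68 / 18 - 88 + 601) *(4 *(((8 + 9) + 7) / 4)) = 187048 / 15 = 12469.87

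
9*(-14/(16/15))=-945/8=-118.12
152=152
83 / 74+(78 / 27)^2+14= 140663 / 5994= 23.47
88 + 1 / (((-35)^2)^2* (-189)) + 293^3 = 7134086355440624 / 283618125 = 25153845.00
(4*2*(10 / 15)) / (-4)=-4 / 3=-1.33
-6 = -6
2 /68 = 1 /34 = 0.03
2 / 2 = 1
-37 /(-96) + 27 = 2629 /96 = 27.39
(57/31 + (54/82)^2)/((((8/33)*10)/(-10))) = -488466/52111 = -9.37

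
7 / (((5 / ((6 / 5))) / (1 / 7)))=6 / 25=0.24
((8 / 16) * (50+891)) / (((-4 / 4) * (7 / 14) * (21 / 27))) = -8469 / 7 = -1209.86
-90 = -90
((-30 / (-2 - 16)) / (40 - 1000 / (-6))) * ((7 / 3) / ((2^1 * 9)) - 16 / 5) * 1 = -0.02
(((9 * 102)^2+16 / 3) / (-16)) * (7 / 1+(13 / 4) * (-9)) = 56252183 / 48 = 1171920.48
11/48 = 0.23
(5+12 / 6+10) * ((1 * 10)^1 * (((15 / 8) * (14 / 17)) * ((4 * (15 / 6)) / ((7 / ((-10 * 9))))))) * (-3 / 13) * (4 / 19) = 405000 / 247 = 1639.68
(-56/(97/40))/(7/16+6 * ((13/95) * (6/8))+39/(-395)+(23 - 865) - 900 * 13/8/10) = 268979200/11499780389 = 0.02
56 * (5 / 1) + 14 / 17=4774 / 17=280.82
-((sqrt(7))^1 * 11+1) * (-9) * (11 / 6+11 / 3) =99 / 2+1089 * sqrt(7) / 2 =1490.11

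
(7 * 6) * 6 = 252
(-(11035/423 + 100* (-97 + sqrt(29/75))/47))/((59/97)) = 7397705/24957-1940* sqrt(87)/8319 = 294.24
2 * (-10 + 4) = -12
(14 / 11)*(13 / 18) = 91 / 99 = 0.92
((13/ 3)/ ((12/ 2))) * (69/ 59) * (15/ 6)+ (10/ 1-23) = -7709/ 708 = -10.89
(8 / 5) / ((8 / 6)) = 6 / 5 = 1.20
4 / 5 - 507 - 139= -3226 / 5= -645.20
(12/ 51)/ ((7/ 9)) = 36/ 119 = 0.30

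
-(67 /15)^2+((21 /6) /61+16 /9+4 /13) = -2118293 /118950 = -17.81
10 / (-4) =-5 / 2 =-2.50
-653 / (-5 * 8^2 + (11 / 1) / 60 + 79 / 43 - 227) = 1684740 / 1406047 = 1.20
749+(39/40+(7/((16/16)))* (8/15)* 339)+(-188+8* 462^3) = 31555634063/40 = 788890851.58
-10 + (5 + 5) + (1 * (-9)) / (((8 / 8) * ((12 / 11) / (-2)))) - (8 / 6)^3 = 763 / 54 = 14.13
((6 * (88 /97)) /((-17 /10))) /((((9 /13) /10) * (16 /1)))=-14300 /4947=-2.89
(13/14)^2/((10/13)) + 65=129597/1960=66.12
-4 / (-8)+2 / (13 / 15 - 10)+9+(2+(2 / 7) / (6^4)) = 7010525 / 621432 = 11.28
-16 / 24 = -2 / 3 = -0.67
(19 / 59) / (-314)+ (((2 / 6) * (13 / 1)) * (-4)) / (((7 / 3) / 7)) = -52.00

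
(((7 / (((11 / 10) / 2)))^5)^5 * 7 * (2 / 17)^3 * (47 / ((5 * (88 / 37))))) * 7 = 7668784778824291442921913951715328000000000000000000000000 / 5855400132985377990306632254793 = 1309694402543649668488208000.00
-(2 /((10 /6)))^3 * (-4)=864 /125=6.91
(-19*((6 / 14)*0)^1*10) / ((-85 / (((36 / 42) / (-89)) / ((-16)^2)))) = 0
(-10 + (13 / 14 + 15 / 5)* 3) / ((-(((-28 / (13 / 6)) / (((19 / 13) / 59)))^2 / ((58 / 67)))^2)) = -2739999025 / 151657126577918244864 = -0.00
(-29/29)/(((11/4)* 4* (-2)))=1/22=0.05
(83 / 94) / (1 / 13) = 11.48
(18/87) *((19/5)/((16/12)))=171/290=0.59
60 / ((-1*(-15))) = 4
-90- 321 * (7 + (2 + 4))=-4263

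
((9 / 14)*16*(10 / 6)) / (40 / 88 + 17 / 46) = 20240 / 973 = 20.80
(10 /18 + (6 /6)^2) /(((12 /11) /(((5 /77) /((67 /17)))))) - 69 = -249557 /3618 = -68.98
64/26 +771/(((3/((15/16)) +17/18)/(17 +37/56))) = 446407823/135772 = 3287.92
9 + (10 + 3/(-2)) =35/2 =17.50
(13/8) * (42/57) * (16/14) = 26/19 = 1.37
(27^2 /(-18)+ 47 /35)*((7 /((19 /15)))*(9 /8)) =-74007 /304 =-243.44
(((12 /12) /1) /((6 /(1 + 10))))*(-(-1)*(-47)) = -517 /6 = -86.17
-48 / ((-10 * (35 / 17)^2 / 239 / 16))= 4330.33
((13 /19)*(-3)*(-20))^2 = 1685.32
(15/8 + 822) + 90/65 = 85827/104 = 825.26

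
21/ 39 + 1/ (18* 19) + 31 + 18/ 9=149125/ 4446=33.54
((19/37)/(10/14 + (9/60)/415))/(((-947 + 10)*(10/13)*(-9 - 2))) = 1435070/15834407039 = 0.00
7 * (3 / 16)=21 / 16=1.31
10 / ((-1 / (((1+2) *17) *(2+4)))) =-3060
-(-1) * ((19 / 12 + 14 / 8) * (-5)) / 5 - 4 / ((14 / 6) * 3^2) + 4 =10 / 21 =0.48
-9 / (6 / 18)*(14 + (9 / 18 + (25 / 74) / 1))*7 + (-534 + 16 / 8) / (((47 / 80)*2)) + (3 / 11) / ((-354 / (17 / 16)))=-117632619099 / 36115552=-3257.12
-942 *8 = -7536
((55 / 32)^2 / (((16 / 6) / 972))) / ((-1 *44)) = -200475 / 8192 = -24.47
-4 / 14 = -2 / 7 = -0.29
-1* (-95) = 95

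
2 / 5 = 0.40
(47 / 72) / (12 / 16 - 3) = -47 / 162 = -0.29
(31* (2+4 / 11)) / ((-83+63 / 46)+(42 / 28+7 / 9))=-83421 / 90343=-0.92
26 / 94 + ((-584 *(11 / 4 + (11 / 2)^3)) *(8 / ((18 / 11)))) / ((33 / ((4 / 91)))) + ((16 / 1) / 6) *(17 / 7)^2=-168994247 / 269451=-627.18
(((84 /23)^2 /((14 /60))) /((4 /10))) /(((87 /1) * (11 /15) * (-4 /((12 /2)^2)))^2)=153090000 /53831569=2.84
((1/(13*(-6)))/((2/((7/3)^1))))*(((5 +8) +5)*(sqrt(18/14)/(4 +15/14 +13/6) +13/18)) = -7/36 - 63*sqrt(7)/3952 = -0.24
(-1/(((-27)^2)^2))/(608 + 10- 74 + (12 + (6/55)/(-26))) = -715/211267460817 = -0.00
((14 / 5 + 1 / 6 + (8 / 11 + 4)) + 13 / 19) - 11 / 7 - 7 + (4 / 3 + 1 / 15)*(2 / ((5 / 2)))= 203369 / 219450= 0.93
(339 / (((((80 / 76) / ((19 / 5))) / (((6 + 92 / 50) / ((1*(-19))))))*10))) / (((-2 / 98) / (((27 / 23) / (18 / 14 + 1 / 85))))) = 49688534133 / 22195000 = 2238.73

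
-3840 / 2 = -1920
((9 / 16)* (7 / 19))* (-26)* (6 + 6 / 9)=-1365 / 38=-35.92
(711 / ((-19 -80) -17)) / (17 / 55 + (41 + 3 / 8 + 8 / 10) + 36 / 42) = -0.14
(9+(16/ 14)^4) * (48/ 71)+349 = 356.24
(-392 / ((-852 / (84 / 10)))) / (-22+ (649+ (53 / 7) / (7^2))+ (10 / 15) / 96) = 67765824 / 10996749445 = 0.01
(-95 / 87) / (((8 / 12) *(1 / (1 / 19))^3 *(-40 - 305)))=1 / 1444722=0.00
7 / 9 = 0.78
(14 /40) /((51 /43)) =301 /1020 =0.30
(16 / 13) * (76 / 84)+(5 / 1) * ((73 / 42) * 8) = 6428 / 91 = 70.64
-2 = -2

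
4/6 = 2/3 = 0.67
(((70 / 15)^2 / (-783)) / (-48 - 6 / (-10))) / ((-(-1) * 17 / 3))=980 / 9464121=0.00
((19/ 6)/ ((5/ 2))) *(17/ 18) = 323/ 270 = 1.20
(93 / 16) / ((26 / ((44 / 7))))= 1023 / 728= 1.41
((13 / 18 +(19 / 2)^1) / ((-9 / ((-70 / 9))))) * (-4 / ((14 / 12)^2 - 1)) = -103040 / 1053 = -97.85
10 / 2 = 5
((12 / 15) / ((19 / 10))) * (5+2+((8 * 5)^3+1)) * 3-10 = 1536002 / 19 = 80842.21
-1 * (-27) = 27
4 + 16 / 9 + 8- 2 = 106 / 9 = 11.78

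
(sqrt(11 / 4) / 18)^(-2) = 1296 / 11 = 117.82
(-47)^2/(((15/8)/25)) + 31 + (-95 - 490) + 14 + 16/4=86752/3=28917.33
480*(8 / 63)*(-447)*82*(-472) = 7381626880 / 7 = 1054518125.71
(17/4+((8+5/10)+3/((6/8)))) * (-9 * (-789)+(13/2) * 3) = 954147/8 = 119268.38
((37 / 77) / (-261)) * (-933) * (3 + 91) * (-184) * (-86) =17116156192 / 6699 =2555031.53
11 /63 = 0.17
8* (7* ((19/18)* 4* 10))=21280/9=2364.44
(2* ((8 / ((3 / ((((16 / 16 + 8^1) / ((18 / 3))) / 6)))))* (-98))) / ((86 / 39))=-2548 / 43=-59.26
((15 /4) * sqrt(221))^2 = 49725 /16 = 3107.81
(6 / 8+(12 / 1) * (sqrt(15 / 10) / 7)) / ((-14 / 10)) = -30 * sqrt(6) / 49-15 / 28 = -2.04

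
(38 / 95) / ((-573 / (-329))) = 658 / 2865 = 0.23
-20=-20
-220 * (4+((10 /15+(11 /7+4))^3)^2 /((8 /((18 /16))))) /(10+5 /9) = -172792.83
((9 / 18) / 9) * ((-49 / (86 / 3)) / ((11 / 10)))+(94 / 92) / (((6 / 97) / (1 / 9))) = 1.75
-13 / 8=-1.62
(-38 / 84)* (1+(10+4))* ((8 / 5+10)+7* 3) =-3097 / 14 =-221.21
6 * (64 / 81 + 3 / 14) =1139 / 189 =6.03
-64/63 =-1.02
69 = 69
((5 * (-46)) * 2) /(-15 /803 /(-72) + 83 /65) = -360.17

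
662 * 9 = 5958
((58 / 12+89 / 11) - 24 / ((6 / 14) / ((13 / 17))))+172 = 159437 / 1122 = 142.10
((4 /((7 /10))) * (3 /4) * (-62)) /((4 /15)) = -6975 /7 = -996.43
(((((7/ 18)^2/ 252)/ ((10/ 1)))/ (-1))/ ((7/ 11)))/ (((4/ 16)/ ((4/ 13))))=-11/ 94770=-0.00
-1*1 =-1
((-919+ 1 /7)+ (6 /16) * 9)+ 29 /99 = -5073809 /5544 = -915.19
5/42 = 0.12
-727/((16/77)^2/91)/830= -392244853/212480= -1846.03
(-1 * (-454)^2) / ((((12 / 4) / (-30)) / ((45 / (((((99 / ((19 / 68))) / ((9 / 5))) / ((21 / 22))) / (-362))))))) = -162821369.27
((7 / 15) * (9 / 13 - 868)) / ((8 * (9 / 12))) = -15785 / 234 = -67.46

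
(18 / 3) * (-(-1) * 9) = 54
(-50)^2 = 2500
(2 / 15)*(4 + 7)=22 / 15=1.47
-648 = -648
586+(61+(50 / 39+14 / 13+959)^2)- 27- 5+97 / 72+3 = 924830.42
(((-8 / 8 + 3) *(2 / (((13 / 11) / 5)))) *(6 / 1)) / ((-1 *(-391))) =1320 / 5083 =0.26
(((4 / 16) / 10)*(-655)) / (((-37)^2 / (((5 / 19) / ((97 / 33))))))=-21615 / 20184536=-0.00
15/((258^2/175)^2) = 153125/1476922032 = 0.00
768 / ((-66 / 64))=-8192 / 11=-744.73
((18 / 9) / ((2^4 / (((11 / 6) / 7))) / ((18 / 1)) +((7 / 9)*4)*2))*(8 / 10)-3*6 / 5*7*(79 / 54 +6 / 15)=-417514 / 8925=-46.78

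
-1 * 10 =-10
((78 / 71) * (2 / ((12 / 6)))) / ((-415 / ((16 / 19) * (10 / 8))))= -312 / 111967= -0.00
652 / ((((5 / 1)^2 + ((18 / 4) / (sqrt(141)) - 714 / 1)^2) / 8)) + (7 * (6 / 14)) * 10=8401849344 * sqrt(141) / 9186517249742641 + 275689505214375230 / 9186517249742641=30.01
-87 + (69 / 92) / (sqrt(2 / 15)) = -87 + 3*sqrt(30) / 8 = -84.95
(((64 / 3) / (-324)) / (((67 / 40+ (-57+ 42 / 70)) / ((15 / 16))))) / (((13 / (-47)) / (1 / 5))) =-1880 / 2305017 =-0.00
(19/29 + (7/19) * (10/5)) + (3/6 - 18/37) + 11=505823/40774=12.41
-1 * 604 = -604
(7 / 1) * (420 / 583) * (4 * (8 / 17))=94080 / 9911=9.49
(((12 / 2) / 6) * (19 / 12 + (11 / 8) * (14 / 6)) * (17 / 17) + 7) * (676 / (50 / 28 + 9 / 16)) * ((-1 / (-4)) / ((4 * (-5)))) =-334789 / 7890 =-42.43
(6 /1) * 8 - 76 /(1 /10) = -712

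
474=474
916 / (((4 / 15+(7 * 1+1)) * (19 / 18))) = 61830 / 589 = 104.97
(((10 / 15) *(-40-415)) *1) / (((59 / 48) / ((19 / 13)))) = -360.68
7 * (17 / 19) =119 / 19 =6.26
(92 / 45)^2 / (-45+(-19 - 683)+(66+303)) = -4232 / 382725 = -0.01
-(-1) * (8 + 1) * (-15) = -135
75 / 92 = 0.82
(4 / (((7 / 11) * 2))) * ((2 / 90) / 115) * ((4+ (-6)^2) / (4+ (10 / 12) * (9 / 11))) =3872 / 746235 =0.01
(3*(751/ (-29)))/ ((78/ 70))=-26285/ 377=-69.72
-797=-797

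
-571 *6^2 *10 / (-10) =20556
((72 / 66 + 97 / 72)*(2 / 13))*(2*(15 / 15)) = 1931 / 2574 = 0.75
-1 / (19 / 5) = -5 / 19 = -0.26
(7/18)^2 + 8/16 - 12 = -3677/324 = -11.35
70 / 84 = 5 / 6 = 0.83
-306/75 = -102/25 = -4.08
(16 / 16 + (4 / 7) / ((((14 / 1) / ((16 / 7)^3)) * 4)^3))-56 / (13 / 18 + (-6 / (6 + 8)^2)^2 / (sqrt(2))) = -57794142276781498150095 / 755153372551802697137 + 392073696 * sqrt(2) / 7794004391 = -76.46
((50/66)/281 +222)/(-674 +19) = -2058631/6073815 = -0.34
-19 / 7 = -2.71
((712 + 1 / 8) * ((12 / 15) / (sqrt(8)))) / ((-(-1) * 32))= 5697 * sqrt(2) / 1280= 6.29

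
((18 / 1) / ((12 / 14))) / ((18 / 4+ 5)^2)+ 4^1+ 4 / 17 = 27420 / 6137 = 4.47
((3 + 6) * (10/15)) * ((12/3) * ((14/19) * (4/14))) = 96/19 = 5.05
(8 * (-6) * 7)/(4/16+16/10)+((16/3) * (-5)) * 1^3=-23120/111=-208.29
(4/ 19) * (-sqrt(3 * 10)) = -1.15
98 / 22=49 / 11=4.45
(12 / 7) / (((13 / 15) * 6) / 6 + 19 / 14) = 360 / 467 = 0.77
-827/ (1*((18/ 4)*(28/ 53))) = -43831/ 126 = -347.87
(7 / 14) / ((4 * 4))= 1 / 32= 0.03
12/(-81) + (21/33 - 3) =-746/297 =-2.51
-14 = -14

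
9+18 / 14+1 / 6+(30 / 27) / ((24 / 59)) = 9967 / 756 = 13.18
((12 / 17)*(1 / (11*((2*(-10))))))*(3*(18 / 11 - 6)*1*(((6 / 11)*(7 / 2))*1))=9072 / 113135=0.08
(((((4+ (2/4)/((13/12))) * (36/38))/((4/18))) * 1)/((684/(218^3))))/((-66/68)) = -15322783128/51623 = -296820.86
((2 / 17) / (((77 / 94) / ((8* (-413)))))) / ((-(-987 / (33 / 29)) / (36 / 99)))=-7552 / 37961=-0.20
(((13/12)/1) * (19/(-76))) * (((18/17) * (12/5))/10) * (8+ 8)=-468/425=-1.10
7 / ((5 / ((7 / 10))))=49 / 50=0.98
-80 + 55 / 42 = -78.69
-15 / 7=-2.14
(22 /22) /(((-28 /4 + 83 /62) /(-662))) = 41044 /351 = 116.93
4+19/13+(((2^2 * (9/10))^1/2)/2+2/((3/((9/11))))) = 9877/1430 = 6.91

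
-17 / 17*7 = -7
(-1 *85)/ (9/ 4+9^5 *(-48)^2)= -340/ 544195593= -0.00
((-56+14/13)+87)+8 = 521/13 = 40.08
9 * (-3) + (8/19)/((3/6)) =-497/19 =-26.16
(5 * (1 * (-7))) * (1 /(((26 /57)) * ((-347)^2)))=-1995 /3130634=-0.00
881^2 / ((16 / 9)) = 6985449 / 16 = 436590.56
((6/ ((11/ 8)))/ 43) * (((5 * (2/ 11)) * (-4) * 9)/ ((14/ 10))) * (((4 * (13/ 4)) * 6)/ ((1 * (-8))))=842400/ 36421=23.13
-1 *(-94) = 94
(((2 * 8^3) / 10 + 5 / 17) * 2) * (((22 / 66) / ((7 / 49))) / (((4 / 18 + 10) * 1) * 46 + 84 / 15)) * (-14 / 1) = -1283163 / 91001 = -14.10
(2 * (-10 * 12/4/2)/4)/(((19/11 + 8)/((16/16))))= -165/214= -0.77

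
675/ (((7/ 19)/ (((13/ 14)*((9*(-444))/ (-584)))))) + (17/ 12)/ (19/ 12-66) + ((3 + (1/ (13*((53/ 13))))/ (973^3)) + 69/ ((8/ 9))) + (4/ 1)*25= 260543439323131076359/ 22039753425141032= 11821.52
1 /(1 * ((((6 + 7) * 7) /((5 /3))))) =5 /273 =0.02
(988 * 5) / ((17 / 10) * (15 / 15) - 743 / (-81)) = 4001400 / 8807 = 454.34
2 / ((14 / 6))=6 / 7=0.86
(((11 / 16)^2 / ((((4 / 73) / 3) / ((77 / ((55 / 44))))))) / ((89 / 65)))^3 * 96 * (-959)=-53694592379695061008837623 / 369606787072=-145274909059598.16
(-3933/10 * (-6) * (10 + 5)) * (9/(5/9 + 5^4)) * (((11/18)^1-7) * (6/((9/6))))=-7327179/563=-13014.53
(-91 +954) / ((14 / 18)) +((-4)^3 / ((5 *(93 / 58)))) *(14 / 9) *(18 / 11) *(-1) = 40455757 / 35805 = 1129.89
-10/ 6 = -5/ 3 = -1.67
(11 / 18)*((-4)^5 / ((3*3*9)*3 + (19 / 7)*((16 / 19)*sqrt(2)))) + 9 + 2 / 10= 630784*sqrt(2) / 26036001 + 95817214 / 14464445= 6.66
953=953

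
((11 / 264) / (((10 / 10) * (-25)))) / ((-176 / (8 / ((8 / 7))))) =7 / 105600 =0.00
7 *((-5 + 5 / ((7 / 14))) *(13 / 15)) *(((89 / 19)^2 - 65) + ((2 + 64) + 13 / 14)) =1568333 / 2166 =724.07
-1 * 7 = -7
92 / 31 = 2.97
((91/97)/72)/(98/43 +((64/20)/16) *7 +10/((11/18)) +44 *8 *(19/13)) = 399685/16395771096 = 0.00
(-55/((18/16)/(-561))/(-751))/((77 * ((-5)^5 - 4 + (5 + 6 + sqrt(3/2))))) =1496 * sqrt(6)/61329775899 + 9329056/61329775899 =0.00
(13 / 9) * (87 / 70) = 377 / 210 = 1.80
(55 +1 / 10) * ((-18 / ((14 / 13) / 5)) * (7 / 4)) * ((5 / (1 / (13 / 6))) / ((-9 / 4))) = 465595 / 12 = 38799.58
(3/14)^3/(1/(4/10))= 27/6860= 0.00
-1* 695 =-695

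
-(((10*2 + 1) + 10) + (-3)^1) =-28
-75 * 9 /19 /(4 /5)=-3375 /76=-44.41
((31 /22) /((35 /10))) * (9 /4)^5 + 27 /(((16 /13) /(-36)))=-60439689 /78848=-766.53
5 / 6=0.83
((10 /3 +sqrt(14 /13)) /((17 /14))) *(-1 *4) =-14.40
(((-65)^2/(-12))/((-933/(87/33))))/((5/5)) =122525/123156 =0.99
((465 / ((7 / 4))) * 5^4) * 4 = 4650000 / 7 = 664285.71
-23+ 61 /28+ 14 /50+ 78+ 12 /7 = 41421 /700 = 59.17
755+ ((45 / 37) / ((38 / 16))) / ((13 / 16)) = 6905705 / 9139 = 755.63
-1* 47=-47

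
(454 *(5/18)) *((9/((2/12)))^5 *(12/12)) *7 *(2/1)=810681359040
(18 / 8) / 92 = 0.02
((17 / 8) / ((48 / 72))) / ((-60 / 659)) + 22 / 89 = -990027 / 28480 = -34.76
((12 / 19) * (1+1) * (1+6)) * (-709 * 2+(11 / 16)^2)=-7620627 / 608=-12533.93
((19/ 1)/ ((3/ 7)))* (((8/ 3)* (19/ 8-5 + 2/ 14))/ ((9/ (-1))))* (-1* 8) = -21128/ 81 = -260.84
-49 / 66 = -0.74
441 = 441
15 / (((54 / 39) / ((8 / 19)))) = 260 / 57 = 4.56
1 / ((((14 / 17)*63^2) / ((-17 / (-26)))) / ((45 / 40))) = 289 / 1284192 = 0.00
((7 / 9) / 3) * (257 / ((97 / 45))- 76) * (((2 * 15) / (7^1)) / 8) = 20965 / 3492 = 6.00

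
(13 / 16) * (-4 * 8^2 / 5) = -208 / 5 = -41.60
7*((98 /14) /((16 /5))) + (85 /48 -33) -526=-541.92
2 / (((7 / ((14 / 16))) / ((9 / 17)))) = 9 / 68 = 0.13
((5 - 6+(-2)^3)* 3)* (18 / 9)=-54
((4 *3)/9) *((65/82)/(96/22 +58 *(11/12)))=2860/155677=0.02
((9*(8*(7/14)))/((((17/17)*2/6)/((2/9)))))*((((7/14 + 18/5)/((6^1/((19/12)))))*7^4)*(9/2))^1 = 5611137/20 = 280556.85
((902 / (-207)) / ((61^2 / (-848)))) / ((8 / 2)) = 191224 / 770247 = 0.25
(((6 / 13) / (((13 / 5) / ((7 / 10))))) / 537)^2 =49 / 915123001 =0.00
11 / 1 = 11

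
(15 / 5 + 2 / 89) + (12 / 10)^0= 358 / 89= 4.02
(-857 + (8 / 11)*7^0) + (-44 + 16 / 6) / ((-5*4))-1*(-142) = -117514 / 165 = -712.21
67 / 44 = 1.52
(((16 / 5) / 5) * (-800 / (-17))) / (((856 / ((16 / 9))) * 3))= 1024 / 49113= 0.02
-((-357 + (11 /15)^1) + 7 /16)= 85399 /240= 355.83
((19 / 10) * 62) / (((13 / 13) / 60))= 7068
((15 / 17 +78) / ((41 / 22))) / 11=2682 / 697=3.85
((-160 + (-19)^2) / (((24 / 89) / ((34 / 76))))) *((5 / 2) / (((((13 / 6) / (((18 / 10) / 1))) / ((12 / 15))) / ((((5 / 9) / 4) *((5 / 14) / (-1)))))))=-1520565 / 55328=-27.48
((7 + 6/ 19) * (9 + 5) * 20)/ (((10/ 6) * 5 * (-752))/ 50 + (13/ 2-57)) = -46704/ 4009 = -11.65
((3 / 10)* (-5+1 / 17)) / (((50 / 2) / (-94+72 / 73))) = 171108 / 31025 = 5.52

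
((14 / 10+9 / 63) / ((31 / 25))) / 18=15 / 217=0.07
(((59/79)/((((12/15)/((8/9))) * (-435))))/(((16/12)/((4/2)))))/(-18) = 59/371142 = 0.00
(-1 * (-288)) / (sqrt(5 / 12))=576 * sqrt(15) / 5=446.17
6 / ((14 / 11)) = 33 / 7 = 4.71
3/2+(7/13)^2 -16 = -4803/338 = -14.21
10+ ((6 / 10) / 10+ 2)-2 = 503 / 50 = 10.06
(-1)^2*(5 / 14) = 5 / 14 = 0.36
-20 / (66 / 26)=-260 / 33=-7.88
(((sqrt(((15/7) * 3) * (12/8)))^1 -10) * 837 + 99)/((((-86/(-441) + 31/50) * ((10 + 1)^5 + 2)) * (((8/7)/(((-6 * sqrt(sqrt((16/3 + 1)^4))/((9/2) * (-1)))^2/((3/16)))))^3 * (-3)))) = 1190548950364443443200/1538140897860183 -2868569676768051200 * sqrt(210)/170904544206687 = 530785.73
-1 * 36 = -36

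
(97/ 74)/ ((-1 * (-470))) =97/ 34780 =0.00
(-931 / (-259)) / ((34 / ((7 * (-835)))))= -777385 / 1258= -617.95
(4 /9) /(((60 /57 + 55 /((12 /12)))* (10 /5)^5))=19 /76680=0.00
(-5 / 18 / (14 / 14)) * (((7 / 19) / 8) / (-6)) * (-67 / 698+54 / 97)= 1091755 / 1111461696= 0.00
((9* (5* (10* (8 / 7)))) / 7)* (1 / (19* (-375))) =-48 / 4655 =-0.01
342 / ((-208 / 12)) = -513 / 26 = -19.73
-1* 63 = -63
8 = 8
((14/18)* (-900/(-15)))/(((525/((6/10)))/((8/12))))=8/225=0.04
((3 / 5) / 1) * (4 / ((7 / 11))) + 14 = 622 / 35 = 17.77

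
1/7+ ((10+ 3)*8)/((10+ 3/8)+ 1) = 65/7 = 9.29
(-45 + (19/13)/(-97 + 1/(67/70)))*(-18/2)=11286714/27859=405.14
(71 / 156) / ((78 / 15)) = 355 / 4056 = 0.09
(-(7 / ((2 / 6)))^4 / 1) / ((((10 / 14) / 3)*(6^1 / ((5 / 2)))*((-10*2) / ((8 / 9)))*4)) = 151263 / 40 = 3781.58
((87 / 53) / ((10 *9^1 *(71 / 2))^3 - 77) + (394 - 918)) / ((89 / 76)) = -34419403505858822 / 76921627963583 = -447.46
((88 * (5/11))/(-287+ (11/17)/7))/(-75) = 476/256065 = 0.00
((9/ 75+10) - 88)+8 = -1747/ 25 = -69.88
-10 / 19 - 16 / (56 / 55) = -2160 / 133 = -16.24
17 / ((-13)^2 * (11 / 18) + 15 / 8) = 1224 / 7571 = 0.16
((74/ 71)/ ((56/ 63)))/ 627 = 111/ 59356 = 0.00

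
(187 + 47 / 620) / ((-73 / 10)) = -115987 / 4526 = -25.63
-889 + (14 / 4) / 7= -1777 / 2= -888.50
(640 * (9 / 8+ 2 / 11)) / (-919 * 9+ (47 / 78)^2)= -11194560 / 110700821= -0.10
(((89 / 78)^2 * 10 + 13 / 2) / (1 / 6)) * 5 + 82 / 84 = 4163389 / 7098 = 586.56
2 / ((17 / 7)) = 14 / 17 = 0.82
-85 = -85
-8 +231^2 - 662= 52691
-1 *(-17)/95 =17/95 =0.18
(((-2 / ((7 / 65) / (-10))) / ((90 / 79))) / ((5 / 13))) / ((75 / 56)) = 213616 / 675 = 316.47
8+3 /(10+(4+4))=49 /6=8.17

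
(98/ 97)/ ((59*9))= 98/ 51507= 0.00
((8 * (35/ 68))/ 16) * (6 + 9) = 525/ 136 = 3.86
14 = 14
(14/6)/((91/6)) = 2/13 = 0.15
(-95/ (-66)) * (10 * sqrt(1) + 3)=1235/ 66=18.71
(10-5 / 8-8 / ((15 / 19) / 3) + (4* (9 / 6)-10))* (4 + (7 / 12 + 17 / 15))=-343343 / 2400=-143.06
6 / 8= 3 / 4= 0.75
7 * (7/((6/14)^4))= 117649/81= 1452.46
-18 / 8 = -9 / 4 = -2.25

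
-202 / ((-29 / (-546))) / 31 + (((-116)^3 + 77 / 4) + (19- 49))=-1561029.43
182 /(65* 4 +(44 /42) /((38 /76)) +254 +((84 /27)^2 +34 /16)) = 825552 /2394551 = 0.34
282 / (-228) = -1.24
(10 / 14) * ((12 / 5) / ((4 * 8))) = 3 / 56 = 0.05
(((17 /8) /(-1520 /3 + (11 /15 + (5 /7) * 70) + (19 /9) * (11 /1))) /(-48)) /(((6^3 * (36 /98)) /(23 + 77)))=104125 /807542784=0.00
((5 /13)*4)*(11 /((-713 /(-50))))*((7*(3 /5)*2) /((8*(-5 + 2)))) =-3850 /9269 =-0.42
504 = 504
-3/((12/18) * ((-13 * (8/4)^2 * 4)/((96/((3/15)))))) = 135/13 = 10.38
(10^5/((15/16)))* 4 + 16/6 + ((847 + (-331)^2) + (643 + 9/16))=25810603/48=537720.90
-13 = -13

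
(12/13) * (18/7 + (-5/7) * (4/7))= 1272/637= 2.00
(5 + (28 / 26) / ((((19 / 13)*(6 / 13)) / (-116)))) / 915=-10271 / 52155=-0.20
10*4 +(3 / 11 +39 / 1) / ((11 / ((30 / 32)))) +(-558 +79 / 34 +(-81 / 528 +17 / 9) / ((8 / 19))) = -1204281251 / 2369664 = -508.21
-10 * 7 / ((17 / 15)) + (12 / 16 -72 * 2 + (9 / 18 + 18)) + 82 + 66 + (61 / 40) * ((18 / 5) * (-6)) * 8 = -513459 / 1700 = -302.03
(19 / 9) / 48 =19 / 432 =0.04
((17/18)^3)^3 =118587876497/198359290368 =0.60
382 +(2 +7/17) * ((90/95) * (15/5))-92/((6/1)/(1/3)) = 1115542/2907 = 383.74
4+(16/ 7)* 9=24.57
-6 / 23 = -0.26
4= 4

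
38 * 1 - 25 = 13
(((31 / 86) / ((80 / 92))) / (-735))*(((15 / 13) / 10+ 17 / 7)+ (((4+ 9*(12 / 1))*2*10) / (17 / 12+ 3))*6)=-20946156787 / 12194473200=-1.72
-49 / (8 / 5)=-245 / 8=-30.62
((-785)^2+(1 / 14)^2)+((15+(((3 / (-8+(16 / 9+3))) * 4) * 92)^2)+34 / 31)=3748787873631 / 5109916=733630.04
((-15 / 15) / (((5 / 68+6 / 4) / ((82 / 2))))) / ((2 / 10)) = -13940 / 107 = -130.28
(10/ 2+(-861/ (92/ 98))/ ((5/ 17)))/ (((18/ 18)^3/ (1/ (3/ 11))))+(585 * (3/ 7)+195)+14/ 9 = -158929613/ 14490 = -10968.23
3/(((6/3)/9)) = 27/2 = 13.50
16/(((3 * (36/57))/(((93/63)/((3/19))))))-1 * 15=36259/567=63.95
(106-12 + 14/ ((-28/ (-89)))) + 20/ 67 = 18599/ 134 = 138.80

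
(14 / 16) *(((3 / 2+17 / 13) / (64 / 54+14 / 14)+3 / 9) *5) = 260645 / 36816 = 7.08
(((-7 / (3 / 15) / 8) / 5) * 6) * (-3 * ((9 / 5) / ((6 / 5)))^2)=567 / 16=35.44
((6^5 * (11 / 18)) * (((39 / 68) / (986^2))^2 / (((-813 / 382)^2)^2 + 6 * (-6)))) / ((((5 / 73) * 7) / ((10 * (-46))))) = 40784451431087988 / 397982270663158355417075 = 0.00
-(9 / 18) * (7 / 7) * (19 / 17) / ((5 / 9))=-171 / 170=-1.01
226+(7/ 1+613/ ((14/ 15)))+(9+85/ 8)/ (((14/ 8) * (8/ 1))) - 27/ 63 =99765/ 112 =890.76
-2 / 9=-0.22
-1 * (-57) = 57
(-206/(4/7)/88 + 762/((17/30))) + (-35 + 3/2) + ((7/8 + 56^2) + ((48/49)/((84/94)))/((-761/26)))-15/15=3469856247615/780980816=4442.95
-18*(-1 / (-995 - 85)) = -1 / 60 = -0.02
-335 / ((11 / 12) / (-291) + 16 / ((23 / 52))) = -26905860 / 2905091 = -9.26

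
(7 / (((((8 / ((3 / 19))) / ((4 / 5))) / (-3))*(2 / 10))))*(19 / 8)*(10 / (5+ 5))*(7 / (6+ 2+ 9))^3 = -21609 / 78608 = -0.27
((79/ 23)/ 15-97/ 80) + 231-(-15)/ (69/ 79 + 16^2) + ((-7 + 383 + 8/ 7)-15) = 592.22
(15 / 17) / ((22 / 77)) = 105 / 34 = 3.09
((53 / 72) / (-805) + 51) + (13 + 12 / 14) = 3759067 / 57960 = 64.86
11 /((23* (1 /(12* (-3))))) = -396 /23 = -17.22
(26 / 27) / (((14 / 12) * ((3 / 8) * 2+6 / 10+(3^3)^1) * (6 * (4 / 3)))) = 130 / 35721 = 0.00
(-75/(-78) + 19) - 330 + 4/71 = -572227/1846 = -309.98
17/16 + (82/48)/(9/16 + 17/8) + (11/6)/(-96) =41587/24768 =1.68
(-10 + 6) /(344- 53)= -4 /291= -0.01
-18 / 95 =-0.19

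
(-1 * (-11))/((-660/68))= -17/15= -1.13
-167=-167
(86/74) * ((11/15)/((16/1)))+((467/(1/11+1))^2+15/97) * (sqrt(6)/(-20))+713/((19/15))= 94980587/168720 - 2559712753 * sqrt(6)/279360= -21881.17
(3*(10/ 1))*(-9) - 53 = -323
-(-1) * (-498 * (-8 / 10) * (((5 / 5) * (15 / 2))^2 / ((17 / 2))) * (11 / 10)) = 49302 / 17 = 2900.12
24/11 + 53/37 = 1471/407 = 3.61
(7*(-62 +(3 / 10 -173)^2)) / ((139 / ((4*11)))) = 229177333 / 3475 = 65950.31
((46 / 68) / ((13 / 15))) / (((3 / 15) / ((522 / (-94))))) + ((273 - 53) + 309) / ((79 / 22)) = 206200037 / 1641146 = 125.64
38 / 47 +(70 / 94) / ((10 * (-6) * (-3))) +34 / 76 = 40507 / 32148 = 1.26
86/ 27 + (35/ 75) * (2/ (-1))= 304/ 135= 2.25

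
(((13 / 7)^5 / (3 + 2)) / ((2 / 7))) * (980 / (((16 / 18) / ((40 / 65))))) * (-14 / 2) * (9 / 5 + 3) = -12338352 / 35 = -352524.34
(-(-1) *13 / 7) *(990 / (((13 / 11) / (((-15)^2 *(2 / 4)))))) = 175017.86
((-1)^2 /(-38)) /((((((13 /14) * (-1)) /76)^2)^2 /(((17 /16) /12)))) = -8958841696 /85683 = -104557.98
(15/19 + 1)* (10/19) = 340/361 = 0.94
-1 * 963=-963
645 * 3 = 1935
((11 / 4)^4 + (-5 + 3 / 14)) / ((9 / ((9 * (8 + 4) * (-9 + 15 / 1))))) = 845199 / 224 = 3773.21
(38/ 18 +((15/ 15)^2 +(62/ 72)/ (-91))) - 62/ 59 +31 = 709799/ 21476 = 33.05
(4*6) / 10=2.40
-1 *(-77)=77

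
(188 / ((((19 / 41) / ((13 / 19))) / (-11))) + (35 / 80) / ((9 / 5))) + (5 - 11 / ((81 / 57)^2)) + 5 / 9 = -12855094277 / 4210704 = -3052.96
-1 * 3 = -3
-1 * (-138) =138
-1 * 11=-11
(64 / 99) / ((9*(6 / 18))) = 64 / 297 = 0.22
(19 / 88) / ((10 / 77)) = 133 / 80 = 1.66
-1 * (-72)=72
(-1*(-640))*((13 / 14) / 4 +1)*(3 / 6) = 2760 / 7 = 394.29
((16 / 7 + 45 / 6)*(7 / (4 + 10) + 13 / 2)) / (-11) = -137 / 22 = -6.23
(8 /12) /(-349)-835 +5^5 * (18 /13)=47528539 /13611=3491.92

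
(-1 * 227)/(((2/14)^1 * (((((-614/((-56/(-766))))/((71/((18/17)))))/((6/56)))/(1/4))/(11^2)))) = 232068683/5643888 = 41.12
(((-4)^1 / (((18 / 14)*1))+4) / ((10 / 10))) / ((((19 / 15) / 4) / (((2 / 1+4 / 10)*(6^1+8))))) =1792 / 19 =94.32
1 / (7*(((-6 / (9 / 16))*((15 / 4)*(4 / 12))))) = -3 / 280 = -0.01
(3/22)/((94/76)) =57/517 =0.11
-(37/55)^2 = -1369/3025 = -0.45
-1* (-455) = 455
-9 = -9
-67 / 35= -1.91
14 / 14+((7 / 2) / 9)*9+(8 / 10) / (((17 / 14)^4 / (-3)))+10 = 11188561 / 835210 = 13.40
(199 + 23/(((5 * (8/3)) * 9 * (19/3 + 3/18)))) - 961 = -594337/780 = -761.97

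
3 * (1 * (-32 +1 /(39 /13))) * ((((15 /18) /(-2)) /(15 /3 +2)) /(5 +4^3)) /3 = 475 /17388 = 0.03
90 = 90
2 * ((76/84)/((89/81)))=1026/623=1.65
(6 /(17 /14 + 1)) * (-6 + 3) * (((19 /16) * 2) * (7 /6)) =-2793 /124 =-22.52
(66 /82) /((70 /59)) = 1947 /2870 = 0.68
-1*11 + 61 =50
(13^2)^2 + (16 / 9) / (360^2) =2082096901 / 72900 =28561.00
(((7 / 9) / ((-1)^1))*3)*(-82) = 574 / 3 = 191.33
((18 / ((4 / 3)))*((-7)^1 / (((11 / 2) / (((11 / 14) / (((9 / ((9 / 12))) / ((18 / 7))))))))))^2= 6561 / 784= 8.37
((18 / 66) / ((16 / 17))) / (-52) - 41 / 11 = -3.73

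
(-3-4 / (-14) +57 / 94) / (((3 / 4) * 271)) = -2774 / 267477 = -0.01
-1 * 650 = -650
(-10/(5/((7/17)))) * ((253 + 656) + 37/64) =-407491/544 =-749.06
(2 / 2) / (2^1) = 1 / 2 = 0.50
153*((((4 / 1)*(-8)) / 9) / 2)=-272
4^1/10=2/5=0.40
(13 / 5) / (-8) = -0.32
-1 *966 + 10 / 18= -8689 / 9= -965.44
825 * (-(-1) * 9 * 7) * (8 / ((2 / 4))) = 831600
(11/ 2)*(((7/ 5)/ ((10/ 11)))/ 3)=847/ 300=2.82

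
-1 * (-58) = 58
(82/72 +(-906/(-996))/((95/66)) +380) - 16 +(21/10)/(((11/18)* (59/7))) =67459295093/184225140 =366.18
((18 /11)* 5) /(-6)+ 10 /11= -5 /11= -0.45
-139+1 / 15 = -2084 / 15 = -138.93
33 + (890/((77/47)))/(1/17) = 9268.19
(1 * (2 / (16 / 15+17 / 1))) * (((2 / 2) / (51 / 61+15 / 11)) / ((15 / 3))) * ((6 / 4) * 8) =1342 / 11111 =0.12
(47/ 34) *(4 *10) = 940/ 17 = 55.29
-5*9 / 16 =-45 / 16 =-2.81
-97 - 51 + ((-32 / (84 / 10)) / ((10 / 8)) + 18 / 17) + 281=46771 / 357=131.01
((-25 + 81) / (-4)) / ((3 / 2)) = -28 / 3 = -9.33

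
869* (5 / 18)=4345 / 18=241.39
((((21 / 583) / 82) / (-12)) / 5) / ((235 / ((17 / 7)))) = -17 / 224688200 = -0.00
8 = 8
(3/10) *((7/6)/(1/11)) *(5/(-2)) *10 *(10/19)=-1925/38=-50.66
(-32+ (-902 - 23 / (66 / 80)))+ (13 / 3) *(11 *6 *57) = 15340.12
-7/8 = -0.88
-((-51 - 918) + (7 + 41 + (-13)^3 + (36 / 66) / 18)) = 102893 / 33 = 3117.97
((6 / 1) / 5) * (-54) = -324 / 5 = -64.80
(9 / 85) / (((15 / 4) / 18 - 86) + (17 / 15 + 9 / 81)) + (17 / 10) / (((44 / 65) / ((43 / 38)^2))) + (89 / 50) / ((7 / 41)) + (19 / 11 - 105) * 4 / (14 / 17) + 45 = -463362096347979 / 1046034466400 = -442.97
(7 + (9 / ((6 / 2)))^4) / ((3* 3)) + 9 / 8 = 785 / 72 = 10.90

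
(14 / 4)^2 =49 / 4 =12.25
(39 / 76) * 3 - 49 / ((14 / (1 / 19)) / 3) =75 / 76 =0.99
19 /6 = 3.17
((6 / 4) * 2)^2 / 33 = 3 / 11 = 0.27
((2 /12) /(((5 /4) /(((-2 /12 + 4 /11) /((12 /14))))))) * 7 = 637 /2970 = 0.21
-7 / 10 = -0.70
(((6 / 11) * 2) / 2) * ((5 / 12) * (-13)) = -65 / 22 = -2.95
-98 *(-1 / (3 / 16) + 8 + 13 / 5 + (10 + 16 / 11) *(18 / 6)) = -640822 / 165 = -3883.77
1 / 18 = 0.06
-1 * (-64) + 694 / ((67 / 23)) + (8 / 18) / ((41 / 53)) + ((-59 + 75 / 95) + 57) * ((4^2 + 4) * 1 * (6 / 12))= 136556336 / 469737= 290.71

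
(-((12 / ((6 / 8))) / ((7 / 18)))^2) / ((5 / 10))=-3385.47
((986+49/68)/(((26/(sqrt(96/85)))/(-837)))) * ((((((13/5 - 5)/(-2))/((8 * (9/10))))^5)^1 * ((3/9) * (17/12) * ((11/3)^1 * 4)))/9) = -22880077 * sqrt(510)/154664640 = -3.34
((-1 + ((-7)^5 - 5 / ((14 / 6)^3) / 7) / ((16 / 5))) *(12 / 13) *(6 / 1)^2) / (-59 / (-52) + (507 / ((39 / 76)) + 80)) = -21795169608 / 133483595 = -163.28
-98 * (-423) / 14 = 2961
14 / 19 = 0.74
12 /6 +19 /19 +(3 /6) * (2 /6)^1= 19 /6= 3.17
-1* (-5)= 5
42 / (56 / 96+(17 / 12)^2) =16.21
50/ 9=5.56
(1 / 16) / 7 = 1 / 112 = 0.01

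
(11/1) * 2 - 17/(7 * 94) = 14459/658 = 21.97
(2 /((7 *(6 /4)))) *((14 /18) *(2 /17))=8 /459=0.02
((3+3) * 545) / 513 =1090 / 171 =6.37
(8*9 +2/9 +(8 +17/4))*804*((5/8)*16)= 2037470/3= 679156.67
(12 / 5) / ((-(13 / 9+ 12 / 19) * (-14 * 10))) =513 / 62125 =0.01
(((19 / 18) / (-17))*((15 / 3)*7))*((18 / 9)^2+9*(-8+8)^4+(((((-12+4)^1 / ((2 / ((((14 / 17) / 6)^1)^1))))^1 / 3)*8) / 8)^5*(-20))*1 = -111623159817890 / 12827693806929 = -8.70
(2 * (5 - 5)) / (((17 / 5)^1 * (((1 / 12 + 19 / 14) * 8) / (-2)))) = 0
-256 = -256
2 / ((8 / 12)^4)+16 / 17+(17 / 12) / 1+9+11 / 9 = 27791 / 1224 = 22.71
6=6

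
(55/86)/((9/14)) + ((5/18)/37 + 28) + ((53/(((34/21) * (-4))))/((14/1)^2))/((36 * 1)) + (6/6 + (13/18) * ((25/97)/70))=634772609431/21156379776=30.00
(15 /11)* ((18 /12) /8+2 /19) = 1335 /3344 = 0.40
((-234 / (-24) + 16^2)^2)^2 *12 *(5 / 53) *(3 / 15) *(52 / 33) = 16598789232493 / 9328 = 1779458536.93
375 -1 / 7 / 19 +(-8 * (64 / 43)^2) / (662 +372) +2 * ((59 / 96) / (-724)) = 1656760158947989 / 4418337620928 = 374.97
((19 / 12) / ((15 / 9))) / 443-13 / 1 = -115161 / 8860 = -13.00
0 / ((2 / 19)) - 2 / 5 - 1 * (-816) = 4078 / 5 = 815.60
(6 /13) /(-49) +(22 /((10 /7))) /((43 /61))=2990699 /136955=21.84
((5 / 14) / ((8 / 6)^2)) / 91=45 / 20384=0.00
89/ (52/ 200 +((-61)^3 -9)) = -4450/ 11349487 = -0.00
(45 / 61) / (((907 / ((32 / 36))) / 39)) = 1560 / 55327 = 0.03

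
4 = 4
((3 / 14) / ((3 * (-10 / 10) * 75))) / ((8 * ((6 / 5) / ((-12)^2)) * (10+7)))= -1 / 1190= -0.00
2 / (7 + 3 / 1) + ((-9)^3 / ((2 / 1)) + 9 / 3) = -3613 / 10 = -361.30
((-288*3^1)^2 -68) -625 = 745803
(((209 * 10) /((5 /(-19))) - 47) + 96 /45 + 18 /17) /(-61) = 2036381 /15555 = 130.91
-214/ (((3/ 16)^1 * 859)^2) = -54784/ 6640929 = -0.01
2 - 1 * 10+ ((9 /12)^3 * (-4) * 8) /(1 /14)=-197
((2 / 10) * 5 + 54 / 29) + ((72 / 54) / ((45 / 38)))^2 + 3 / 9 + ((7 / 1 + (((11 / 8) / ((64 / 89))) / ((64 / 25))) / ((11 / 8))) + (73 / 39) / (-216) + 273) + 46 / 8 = 8182482050393 / 28142899200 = 290.75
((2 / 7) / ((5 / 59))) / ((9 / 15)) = 118 / 21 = 5.62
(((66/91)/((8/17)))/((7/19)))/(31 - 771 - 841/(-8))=-7106/1078441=-0.01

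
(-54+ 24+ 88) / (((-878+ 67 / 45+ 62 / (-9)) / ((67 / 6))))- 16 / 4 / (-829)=-8000731 / 10985079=-0.73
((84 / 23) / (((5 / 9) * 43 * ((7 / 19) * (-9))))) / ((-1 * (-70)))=-114 / 173075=-0.00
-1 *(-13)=13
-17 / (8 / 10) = -85 / 4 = -21.25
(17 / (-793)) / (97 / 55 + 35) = -935 / 1603446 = -0.00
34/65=0.52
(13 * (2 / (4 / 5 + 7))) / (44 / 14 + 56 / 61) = 2135 / 2601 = 0.82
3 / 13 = 0.23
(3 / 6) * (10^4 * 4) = 20000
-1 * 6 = -6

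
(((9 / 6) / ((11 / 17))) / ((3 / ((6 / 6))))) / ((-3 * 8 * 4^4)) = -17 / 135168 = -0.00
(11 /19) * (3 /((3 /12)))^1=132 /19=6.95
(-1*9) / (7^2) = -0.18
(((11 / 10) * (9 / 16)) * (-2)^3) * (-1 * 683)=3380.85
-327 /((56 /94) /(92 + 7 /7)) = -51047.04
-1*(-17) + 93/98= 1759/98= 17.95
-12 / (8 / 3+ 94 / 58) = -1044 / 373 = -2.80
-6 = -6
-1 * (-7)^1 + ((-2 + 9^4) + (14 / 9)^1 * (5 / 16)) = 472787 / 72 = 6566.49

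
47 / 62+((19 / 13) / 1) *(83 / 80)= 73327 / 32240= 2.27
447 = 447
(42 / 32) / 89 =21 / 1424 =0.01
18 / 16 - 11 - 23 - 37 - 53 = -983 / 8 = -122.88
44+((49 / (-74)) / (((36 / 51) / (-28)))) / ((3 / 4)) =26314 / 333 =79.02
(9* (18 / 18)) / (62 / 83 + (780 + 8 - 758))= 747 / 2552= 0.29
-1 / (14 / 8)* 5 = -20 / 7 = -2.86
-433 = -433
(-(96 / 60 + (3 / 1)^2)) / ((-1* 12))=53 / 60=0.88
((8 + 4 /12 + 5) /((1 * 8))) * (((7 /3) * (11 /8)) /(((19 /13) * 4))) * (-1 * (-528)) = 55055 /114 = 482.94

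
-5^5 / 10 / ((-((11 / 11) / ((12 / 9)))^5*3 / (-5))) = -1600000 / 729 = -2194.79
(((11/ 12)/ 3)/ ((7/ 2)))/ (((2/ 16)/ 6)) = 88/ 21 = 4.19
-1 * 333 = -333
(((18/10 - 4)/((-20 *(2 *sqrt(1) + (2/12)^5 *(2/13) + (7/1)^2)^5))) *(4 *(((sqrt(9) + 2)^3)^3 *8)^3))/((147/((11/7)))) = 649654133582102112921600000000000000000000/12492341963991483154361136592907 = 52004190683.76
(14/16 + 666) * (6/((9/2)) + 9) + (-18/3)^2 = 166249/24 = 6927.04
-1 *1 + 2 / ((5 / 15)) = 5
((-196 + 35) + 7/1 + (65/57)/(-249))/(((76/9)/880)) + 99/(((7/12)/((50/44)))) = -3325661930/209741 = -15856.04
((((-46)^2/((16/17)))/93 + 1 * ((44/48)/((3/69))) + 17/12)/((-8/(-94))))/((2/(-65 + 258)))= 157499773/2976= 52923.31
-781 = -781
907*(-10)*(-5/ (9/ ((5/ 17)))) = 1482.03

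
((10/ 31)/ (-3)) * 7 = -70/ 93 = -0.75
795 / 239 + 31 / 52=48749 / 12428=3.92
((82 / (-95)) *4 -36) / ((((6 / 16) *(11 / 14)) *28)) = -14992 / 3135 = -4.78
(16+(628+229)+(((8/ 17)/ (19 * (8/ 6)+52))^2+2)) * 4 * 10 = 8506715360/ 243049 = 35000.00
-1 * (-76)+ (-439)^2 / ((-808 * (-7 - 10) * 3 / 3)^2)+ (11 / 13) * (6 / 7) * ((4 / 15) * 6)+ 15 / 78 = 6640693537623 / 85848351680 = 77.35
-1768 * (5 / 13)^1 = -680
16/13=1.23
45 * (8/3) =120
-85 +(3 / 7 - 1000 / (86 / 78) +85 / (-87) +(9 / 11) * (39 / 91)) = -285802820 / 288057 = -992.17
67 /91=0.74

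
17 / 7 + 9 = 80 / 7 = 11.43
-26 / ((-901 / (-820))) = -21320 / 901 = -23.66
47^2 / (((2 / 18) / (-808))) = -16063848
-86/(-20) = 43/10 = 4.30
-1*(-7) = 7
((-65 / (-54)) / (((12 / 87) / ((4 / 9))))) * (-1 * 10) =-9425 / 243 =-38.79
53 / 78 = 0.68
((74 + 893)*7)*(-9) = -60921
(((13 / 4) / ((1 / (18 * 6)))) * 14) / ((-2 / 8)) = -19656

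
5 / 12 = 0.42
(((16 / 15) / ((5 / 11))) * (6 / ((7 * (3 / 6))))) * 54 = 217.23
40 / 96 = 5 / 12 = 0.42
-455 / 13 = -35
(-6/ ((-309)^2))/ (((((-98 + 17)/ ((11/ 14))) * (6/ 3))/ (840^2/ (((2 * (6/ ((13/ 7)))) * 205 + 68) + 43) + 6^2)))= 6016186/ 37421199963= 0.00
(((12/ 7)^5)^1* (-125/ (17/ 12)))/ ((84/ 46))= -1430784000/ 2000033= -715.38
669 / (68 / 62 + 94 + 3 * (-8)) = 20739 / 2204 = 9.41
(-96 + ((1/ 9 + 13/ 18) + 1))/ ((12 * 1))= -565/ 72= -7.85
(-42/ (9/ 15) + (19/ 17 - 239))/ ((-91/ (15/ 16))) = 39255/ 12376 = 3.17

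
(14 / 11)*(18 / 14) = 18 / 11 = 1.64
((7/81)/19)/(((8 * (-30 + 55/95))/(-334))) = 1169/181116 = 0.01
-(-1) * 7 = 7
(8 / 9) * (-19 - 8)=-24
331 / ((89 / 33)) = 10923 / 89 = 122.73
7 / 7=1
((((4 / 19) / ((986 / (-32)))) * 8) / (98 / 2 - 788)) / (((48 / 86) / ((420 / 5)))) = 77056 / 6922213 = 0.01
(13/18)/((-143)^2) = 1/28314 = 0.00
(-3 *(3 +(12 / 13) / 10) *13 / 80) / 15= -201 / 2000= -0.10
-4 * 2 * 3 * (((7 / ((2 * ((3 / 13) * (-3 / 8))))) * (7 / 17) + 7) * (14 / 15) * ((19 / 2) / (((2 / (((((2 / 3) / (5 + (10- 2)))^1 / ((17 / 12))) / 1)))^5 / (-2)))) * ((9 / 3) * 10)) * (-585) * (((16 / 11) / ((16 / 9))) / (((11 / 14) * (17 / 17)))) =12165889720320 / 83416566093289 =0.15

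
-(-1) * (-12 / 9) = -4 / 3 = -1.33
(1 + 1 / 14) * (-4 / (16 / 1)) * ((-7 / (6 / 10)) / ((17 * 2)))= 25 / 272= 0.09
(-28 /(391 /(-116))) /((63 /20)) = 9280 /3519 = 2.64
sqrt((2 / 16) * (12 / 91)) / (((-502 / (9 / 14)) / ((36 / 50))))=-81 * sqrt(546) / 15988700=-0.00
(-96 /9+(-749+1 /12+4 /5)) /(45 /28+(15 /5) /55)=-3505579 /7677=-456.63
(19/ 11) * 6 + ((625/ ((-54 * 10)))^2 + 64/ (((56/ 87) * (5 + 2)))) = 162876563/ 6286896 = 25.91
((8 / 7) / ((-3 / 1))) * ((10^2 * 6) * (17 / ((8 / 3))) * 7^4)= -3498600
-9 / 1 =-9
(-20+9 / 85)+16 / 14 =-18.75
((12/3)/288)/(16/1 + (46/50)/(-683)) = 17075/19668744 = 0.00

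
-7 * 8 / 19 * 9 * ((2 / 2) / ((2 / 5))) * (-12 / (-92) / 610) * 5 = -1890 / 26657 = -0.07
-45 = -45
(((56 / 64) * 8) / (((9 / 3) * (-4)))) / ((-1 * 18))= 7 / 216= 0.03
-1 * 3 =-3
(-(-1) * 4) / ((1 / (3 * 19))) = 228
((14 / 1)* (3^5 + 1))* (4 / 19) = 13664 / 19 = 719.16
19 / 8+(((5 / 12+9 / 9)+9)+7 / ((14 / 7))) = 391 / 24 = 16.29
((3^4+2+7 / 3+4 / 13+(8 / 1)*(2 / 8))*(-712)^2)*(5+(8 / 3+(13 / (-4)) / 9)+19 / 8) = 430098294.38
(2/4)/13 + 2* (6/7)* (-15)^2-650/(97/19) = 4562379/17654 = 258.43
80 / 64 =5 / 4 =1.25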